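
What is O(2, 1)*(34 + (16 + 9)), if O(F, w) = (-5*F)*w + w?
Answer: -531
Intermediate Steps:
O(F, w) = w - 5*F*w (O(F, w) = -5*F*w + w = w - 5*F*w)
O(2, 1)*(34 + (16 + 9)) = (1*(1 - 5*2))*(34 + (16 + 9)) = (1*(1 - 10))*(34 + 25) = (1*(-9))*59 = -9*59 = -531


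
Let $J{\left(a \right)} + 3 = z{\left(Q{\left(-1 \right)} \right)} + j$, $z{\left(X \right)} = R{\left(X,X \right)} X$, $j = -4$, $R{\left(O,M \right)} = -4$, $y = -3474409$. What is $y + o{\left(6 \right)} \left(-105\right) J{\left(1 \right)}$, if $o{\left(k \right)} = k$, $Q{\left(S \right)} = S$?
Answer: $-3472519$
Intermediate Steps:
$z{\left(X \right)} = - 4 X$
$J{\left(a \right)} = -3$ ($J{\left(a \right)} = -3 - 0 = -3 + \left(4 - 4\right) = -3 + 0 = -3$)
$y + o{\left(6 \right)} \left(-105\right) J{\left(1 \right)} = -3474409 + 6 \left(-105\right) \left(-3\right) = -3474409 - -1890 = -3474409 + 1890 = -3472519$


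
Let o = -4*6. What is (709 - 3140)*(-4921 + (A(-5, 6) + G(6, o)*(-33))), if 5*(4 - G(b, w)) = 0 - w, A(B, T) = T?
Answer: 59420933/5 ≈ 1.1884e+7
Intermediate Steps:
o = -24
G(b, w) = 4 + w/5 (G(b, w) = 4 - (0 - w)/5 = 4 - (-1)*w/5 = 4 + w/5)
(709 - 3140)*(-4921 + (A(-5, 6) + G(6, o)*(-33))) = (709 - 3140)*(-4921 + (6 + (4 + (1/5)*(-24))*(-33))) = -2431*(-4921 + (6 + (4 - 24/5)*(-33))) = -2431*(-4921 + (6 - 4/5*(-33))) = -2431*(-4921 + (6 + 132/5)) = -2431*(-4921 + 162/5) = -2431*(-24443/5) = 59420933/5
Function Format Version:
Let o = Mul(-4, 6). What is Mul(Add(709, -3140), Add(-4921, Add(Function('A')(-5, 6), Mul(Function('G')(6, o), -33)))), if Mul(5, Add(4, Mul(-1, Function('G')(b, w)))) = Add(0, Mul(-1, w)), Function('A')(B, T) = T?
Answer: Rational(59420933, 5) ≈ 1.1884e+7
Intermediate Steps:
o = -24
Function('G')(b, w) = Add(4, Mul(Rational(1, 5), w)) (Function('G')(b, w) = Add(4, Mul(Rational(-1, 5), Add(0, Mul(-1, w)))) = Add(4, Mul(Rational(-1, 5), Mul(-1, w))) = Add(4, Mul(Rational(1, 5), w)))
Mul(Add(709, -3140), Add(-4921, Add(Function('A')(-5, 6), Mul(Function('G')(6, o), -33)))) = Mul(Add(709, -3140), Add(-4921, Add(6, Mul(Add(4, Mul(Rational(1, 5), -24)), -33)))) = Mul(-2431, Add(-4921, Add(6, Mul(Add(4, Rational(-24, 5)), -33)))) = Mul(-2431, Add(-4921, Add(6, Mul(Rational(-4, 5), -33)))) = Mul(-2431, Add(-4921, Add(6, Rational(132, 5)))) = Mul(-2431, Add(-4921, Rational(162, 5))) = Mul(-2431, Rational(-24443, 5)) = Rational(59420933, 5)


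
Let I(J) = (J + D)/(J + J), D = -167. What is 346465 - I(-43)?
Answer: 14897890/43 ≈ 3.4646e+5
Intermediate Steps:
I(J) = (-167 + J)/(2*J) (I(J) = (J - 167)/(J + J) = (-167 + J)/((2*J)) = (-167 + J)*(1/(2*J)) = (-167 + J)/(2*J))
346465 - I(-43) = 346465 - (-167 - 43)/(2*(-43)) = 346465 - (-1)*(-210)/(2*43) = 346465 - 1*105/43 = 346465 - 105/43 = 14897890/43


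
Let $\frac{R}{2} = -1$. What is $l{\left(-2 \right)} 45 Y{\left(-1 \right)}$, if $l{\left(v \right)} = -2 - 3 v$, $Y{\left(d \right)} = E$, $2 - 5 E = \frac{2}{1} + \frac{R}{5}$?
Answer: $\frac{72}{5} \approx 14.4$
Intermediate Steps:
$R = -2$ ($R = 2 \left(-1\right) = -2$)
$E = \frac{2}{25}$ ($E = \frac{2}{5} - \frac{\frac{2}{1} - \frac{2}{5}}{5} = \frac{2}{5} - \frac{2 \cdot 1 - \frac{2}{5}}{5} = \frac{2}{5} - \frac{2 - \frac{2}{5}}{5} = \frac{2}{5} - \frac{8}{25} = \frac{2}{25} \approx 0.08$)
$Y{\left(d \right)} = \frac{2}{25}$
$l{\left(-2 \right)} 45 Y{\left(-1 \right)} = \left(-2 - -6\right) 45 \cdot \frac{2}{25} = \left(-2 + 6\right) 45 \cdot \frac{2}{25} = 4 \cdot 45 \cdot \frac{2}{25} = 180 \cdot \frac{2}{25} = \frac{72}{5}$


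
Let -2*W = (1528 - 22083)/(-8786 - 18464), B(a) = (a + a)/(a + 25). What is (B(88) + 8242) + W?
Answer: 10153125257/1231700 ≈ 8243.2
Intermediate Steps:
B(a) = 2*a/(25 + a) (B(a) = (2*a)/(25 + a) = 2*a/(25 + a))
W = -4111/10900 (W = -(1528 - 22083)/(2*(-8786 - 18464)) = -(-20555)/(2*(-27250)) = -(-20555)*(-1)/(2*27250) = -1/2*4111/5450 = -4111/10900 ≈ -0.37716)
(B(88) + 8242) + W = (2*88/(25 + 88) + 8242) - 4111/10900 = (2*88/113 + 8242) - 4111/10900 = (2*88*(1/113) + 8242) - 4111/10900 = (176/113 + 8242) - 4111/10900 = 931522/113 - 4111/10900 = 10153125257/1231700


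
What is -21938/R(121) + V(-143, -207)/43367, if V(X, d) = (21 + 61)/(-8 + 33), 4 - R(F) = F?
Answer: 23784640744/126848475 ≈ 187.50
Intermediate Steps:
R(F) = 4 - F
V(X, d) = 82/25
-21938/R(121) + V(-143, -207)/43367 = -21938/(4 - 1*121) + (82/25)/43367 = -21938/(4 - 121) + (82/25)*(1/43367) = -21938/(-117) + 82/1084175 = -21938*(-1/117) + 82/1084175 = 21938/117 + 82/1084175 = 23784640744/126848475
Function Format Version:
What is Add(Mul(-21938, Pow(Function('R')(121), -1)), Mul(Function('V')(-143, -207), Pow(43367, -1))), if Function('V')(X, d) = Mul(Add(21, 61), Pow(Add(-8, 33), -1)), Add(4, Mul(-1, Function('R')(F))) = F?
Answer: Rational(23784640744, 126848475) ≈ 187.50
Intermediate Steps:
Function('R')(F) = Add(4, Mul(-1, F))
Function('V')(X, d) = Rational(82, 25) (Function('V')(X, d) = Mul(82, Pow(25, -1)) = Mul(82, Rational(1, 25)) = Rational(82, 25))
Add(Mul(-21938, Pow(Function('R')(121), -1)), Mul(Function('V')(-143, -207), Pow(43367, -1))) = Add(Mul(-21938, Pow(Add(4, Mul(-1, 121)), -1)), Mul(Rational(82, 25), Pow(43367, -1))) = Add(Mul(-21938, Pow(Add(4, -121), -1)), Mul(Rational(82, 25), Rational(1, 43367))) = Add(Mul(-21938, Pow(-117, -1)), Rational(82, 1084175)) = Add(Mul(-21938, Rational(-1, 117)), Rational(82, 1084175)) = Add(Rational(21938, 117), Rational(82, 1084175)) = Rational(23784640744, 126848475)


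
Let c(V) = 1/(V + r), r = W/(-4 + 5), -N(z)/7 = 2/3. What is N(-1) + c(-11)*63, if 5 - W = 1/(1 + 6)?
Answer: -1925/129 ≈ -14.922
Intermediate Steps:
N(z) = -14/3
W = 34/7 (W = 5 - 1/(1 + 6) = 5 - 1/7 = 5 - 1*⅐ = 5 - ⅐ = 34/7 ≈ 4.8571)
r = 34/7 (r = (34/7)/(-4 + 5) = (34/7)/1 = 1*(34/7) = 34/7 ≈ 4.8571)
c(V) = 1/(34/7 + V) (c(V) = 1/(V + 34/7) = 1/(34/7 + V))
N(-1) + c(-11)*63 = -14/3 + (7/(34 + 7*(-11)))*63 = -14/3 + (7/(34 - 77))*63 = -14/3 + (7/(-43))*63 = -14/3 + (7*(-1/43))*63 = -14/3 - 7/43*63 = -14/3 - 441/43 = -1925/129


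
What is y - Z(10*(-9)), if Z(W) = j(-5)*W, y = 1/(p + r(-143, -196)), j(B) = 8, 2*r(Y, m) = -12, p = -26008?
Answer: 18730079/26014 ≈ 720.00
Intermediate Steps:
r(Y, m) = -6 (r(Y, m) = (1/2)*(-12) = -6)
y = -1/26014 (y = 1/(-26008 - 6) = 1/(-26014) = -1/26014 ≈ -3.8441e-5)
Z(W) = 8*W
y - Z(10*(-9)) = -1/26014 - 8*10*(-9) = -1/26014 - 8*(-90) = -1/26014 - 1*(-720) = -1/26014 + 720 = 18730079/26014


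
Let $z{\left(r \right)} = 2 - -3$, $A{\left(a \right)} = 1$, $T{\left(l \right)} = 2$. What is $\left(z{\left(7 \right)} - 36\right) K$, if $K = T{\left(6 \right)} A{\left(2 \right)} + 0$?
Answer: $-62$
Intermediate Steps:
$z{\left(r \right)} = 5$ ($z{\left(r \right)} = 2 + 3 = 5$)
$K = 2$ ($K = 2 \cdot 1 + 0 = 2 + 0 = 2$)
$\left(z{\left(7 \right)} - 36\right) K = \left(5 - 36\right) 2 = \left(-31\right) 2 = -62$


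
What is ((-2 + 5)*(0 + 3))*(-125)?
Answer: -1125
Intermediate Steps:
((-2 + 5)*(0 + 3))*(-125) = (3*3)*(-125) = 9*(-125) = -1125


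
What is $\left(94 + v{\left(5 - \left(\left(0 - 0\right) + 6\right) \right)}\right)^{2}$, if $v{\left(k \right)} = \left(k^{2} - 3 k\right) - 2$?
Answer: $9216$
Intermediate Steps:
$v{\left(k \right)} = -2 + k^{2} - 3 k$
$\left(94 + v{\left(5 - \left(\left(0 - 0\right) + 6\right) \right)}\right)^{2} = \left(94 - \left(2 - \left(5 - \left(\left(0 - 0\right) + 6\right)\right)^{2} + 3 \left(5 - \left(\left(0 - 0\right) + 6\right)\right)\right)\right)^{2} = \left(94 - \left(2 - \left(5 - \left(\left(0 + 0\right) + 6\right)\right)^{2} + 3 \left(5 - \left(\left(0 + 0\right) + 6\right)\right)\right)\right)^{2} = \left(94 - \left(2 - \left(5 - \left(0 + 6\right)\right)^{2} + 3 \left(5 - \left(0 + 6\right)\right)\right)\right)^{2} = \left(94 - \left(2 - \left(5 - 6\right)^{2} + 3 \left(5 - 6\right)\right)\right)^{2} = \left(94 - \left(-1 - 1\right)\right)^{2} = \left(94 + \left(-2 + 1 + 3\right)\right)^{2} = \left(94 + 2\right)^{2} = 96^{2} = 9216$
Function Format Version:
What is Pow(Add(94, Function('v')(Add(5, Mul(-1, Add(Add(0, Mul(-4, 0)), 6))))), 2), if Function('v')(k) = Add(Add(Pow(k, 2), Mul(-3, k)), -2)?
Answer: 9216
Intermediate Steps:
Function('v')(k) = Add(-2, Pow(k, 2), Mul(-3, k))
Pow(Add(94, Function('v')(Add(5, Mul(-1, Add(Add(0, Mul(-4, 0)), 6))))), 2) = Pow(Add(94, Add(-2, Pow(Add(5, Mul(-1, Add(Add(0, Mul(-4, 0)), 6))), 2), Mul(-3, Add(5, Mul(-1, Add(Add(0, Mul(-4, 0)), 6)))))), 2) = Pow(Add(94, Add(-2, Pow(Add(5, Mul(-1, Add(Add(0, 0), 6))), 2), Mul(-3, Add(5, Mul(-1, Add(Add(0, 0), 6)))))), 2) = Pow(Add(94, Add(-2, Pow(Add(5, Mul(-1, Add(0, 6))), 2), Mul(-3, Add(5, Mul(-1, Add(0, 6)))))), 2) = Pow(Add(94, Add(-2, Pow(Add(5, Mul(-1, 6)), 2), Mul(-3, Add(5, Mul(-1, 6))))), 2) = Pow(Add(94, Add(-2, Pow(Add(5, -6), 2), Mul(-3, Add(5, -6)))), 2) = Pow(Add(94, Add(-2, Pow(-1, 2), Mul(-3, -1))), 2) = Pow(Add(94, Add(-2, 1, 3)), 2) = Pow(Add(94, 2), 2) = Pow(96, 2) = 9216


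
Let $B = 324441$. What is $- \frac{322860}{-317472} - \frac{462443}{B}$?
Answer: $- \frac{3505306903}{8583411096} \approx -0.40838$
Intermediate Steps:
$- \frac{322860}{-317472} - \frac{462443}{B} = - \frac{322860}{-317472} - \frac{462443}{324441} = \left(-322860\right) \left(- \frac{1}{317472}\right) - \frac{462443}{324441} = \frac{26905}{26456} - \frac{462443}{324441} = - \frac{3505306903}{8583411096}$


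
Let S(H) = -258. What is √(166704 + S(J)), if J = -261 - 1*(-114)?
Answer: 3*√18494 ≈ 407.98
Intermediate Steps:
J = -147 (J = -261 + 114 = -147)
√(166704 + S(J)) = √(166704 - 258) = √166446 = 3*√18494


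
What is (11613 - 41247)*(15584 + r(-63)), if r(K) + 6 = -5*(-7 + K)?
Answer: -472010352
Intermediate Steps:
r(K) = 29 - 5*K (r(K) = -6 - 5*(-7 + K) = -6 + (35 - 5*K) = 29 - 5*K)
(11613 - 41247)*(15584 + r(-63)) = (11613 - 41247)*(15584 + (29 - 5*(-63))) = -29634*(15584 + (29 + 315)) = -29634*(15584 + 344) = -29634*15928 = -472010352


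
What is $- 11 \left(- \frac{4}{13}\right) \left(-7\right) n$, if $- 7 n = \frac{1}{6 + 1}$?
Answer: $\frac{44}{91} \approx 0.48352$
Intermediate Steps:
$n = - \frac{1}{49}$ ($n = - \frac{1}{7 \left(6 + 1\right)} = - \frac{1}{7 \cdot 7} = \left(- \frac{1}{7}\right) \frac{1}{7} = - \frac{1}{49} \approx -0.020408$)
$- 11 \left(- \frac{4}{13}\right) \left(-7\right) n = - 11 \left(- \frac{4}{13}\right) \left(-7\right) \left(- \frac{1}{49}\right) = - 11 \left(\left(-4\right) \frac{1}{13}\right) \left(-7\right) \left(- \frac{1}{49}\right) = \left(-11\right) \left(- \frac{4}{13}\right) \left(-7\right) \left(- \frac{1}{49}\right) = \frac{44}{13} \left(-7\right) \left(- \frac{1}{49}\right) = \left(- \frac{308}{13}\right) \left(- \frac{1}{49}\right) = \frac{44}{91}$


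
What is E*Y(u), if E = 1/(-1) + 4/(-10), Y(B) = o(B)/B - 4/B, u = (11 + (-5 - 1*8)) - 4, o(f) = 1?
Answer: -7/10 ≈ -0.70000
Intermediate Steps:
u = -6 (u = (11 + (-5 - 8)) - 4 = (11 - 13) - 4 = -2 - 4 = -6)
Y(B) = -3/B (Y(B) = 1/B - 4/B = -3/B)
E = -7/5 (E = 1*(-1) + 4*(-⅒) = -1 - ⅖ = -7/5 ≈ -1.4000)
E*Y(u) = -(-21)/(5*(-6)) = -(-21)*(-1)/(5*6) = -7/5*½ = -7/10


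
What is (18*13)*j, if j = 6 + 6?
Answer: 2808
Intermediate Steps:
j = 12
(18*13)*j = (18*13)*12 = 234*12 = 2808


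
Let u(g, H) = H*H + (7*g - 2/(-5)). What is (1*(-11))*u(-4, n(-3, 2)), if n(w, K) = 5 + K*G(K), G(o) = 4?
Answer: -7777/5 ≈ -1555.4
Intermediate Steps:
n(w, K) = 5 + 4*K (n(w, K) = 5 + K*4 = 5 + 4*K)
u(g, H) = ⅖ + H² + 7*g (u(g, H) = H² + (7*g - 2*(-⅕)) = H² + (7*g + ⅖) = H² + (⅖ + 7*g) = ⅖ + H² + 7*g)
(1*(-11))*u(-4, n(-3, 2)) = (1*(-11))*(⅖ + (5 + 4*2)² + 7*(-4)) = -11*(⅖ + (5 + 8)² - 28) = -11*(⅖ + 13² - 28) = -11*(⅖ + 169 - 28) = -11*707/5 = -7777/5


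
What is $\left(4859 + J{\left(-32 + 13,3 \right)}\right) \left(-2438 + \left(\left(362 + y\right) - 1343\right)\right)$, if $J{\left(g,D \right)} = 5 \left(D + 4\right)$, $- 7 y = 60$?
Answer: $- \frac{117421742}{7} \approx -1.6775 \cdot 10^{7}$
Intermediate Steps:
$y = - \frac{60}{7}$ ($y = \left(- \frac{1}{7}\right) 60 = - \frac{60}{7} \approx -8.5714$)
$J{\left(g,D \right)} = 20 + 5 D$ ($J{\left(g,D \right)} = 5 \left(4 + D\right) = 20 + 5 D$)
$\left(4859 + J{\left(-32 + 13,3 \right)}\right) \left(-2438 + \left(\left(362 + y\right) - 1343\right)\right) = \left(4859 + \left(20 + 5 \cdot 3\right)\right) \left(-2438 + \left(\left(362 - \frac{60}{7}\right) - 1343\right)\right) = \left(4859 + \left(20 + 15\right)\right) \left(-2438 + \left(\frac{2474}{7} - 1343\right)\right) = \left(4859 + 35\right) \left(-2438 - \frac{6927}{7}\right) = 4894 \left(- \frac{23993}{7}\right) = - \frac{117421742}{7}$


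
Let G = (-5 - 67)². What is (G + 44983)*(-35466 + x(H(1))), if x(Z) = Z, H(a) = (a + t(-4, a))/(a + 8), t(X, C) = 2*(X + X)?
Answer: -5337919301/3 ≈ -1.7793e+9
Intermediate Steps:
t(X, C) = 4*X (t(X, C) = 2*(2*X) = 4*X)
H(a) = (-16 + a)/(8 + a) (H(a) = (a + 4*(-4))/(a + 8) = (a - 16)/(8 + a) = (-16 + a)/(8 + a))
G = 5184 (G = (-72)² = 5184)
(G + 44983)*(-35466 + x(H(1))) = (5184 + 44983)*(-35466 + (-16 + 1)/(8 + 1)) = 50167*(-35466 - 15/9) = 50167*(-35466 + (⅑)*(-15)) = 50167*(-35466 - 5/3) = 50167*(-106403/3) = -5337919301/3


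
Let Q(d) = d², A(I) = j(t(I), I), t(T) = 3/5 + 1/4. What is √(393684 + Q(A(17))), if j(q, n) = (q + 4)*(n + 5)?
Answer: √40506889/10 ≈ 636.45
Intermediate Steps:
t(T) = 17/20 (t(T) = 3*(⅕) + 1*(¼) = ⅗ + ¼ = 17/20)
j(q, n) = (4 + q)*(5 + n)
A(I) = 97/4 + 97*I/20 (A(I) = 20 + 4*I + 5*(17/20) + I*(17/20) = 20 + 4*I + 17/4 + 17*I/20 = 97/4 + 97*I/20)
√(393684 + Q(A(17))) = √(393684 + (97/4 + (97/20)*17)²) = √(393684 + (97/4 + 1649/20)²) = √(393684 + (1067/10)²) = √(393684 + 1138489/100) = √(40506889/100) = √40506889/10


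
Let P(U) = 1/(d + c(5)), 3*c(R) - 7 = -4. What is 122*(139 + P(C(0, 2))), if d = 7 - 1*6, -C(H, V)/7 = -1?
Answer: 17019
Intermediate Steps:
C(H, V) = 7 (C(H, V) = -7*(-1) = 7)
c(R) = 1 (c(R) = 7/3 + (1/3)*(-4) = 7/3 - 4/3 = 1)
d = 1 (d = 7 - 6 = 1)
P(U) = 1/2 (P(U) = 1/(1 + 1) = 1/2)
122*(139 + P(C(0, 2))) = 122*(139 + 1/2) = 122*(279/2) = 17019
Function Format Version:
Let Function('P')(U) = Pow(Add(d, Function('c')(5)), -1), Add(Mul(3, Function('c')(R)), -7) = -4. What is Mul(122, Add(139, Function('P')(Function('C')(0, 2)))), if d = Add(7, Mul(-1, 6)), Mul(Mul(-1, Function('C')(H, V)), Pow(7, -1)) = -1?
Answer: 17019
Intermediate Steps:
Function('C')(H, V) = 7 (Function('C')(H, V) = Mul(-7, -1) = 7)
Function('c')(R) = 1 (Function('c')(R) = Add(Rational(7, 3), Mul(Rational(1, 3), -4)) = Add(Rational(7, 3), Rational(-4, 3)) = 1)
d = 1 (d = Add(7, -6) = 1)
Function('P')(U) = Rational(1, 2) (Function('P')(U) = Pow(Add(1, 1), -1) = Pow(2, -1) = Rational(1, 2))
Mul(122, Add(139, Function('P')(Function('C')(0, 2)))) = Mul(122, Add(139, Rational(1, 2))) = Mul(122, Rational(279, 2)) = 17019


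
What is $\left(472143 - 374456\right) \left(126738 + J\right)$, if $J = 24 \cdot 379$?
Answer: $13269215958$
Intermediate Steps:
$J = 9096$
$\left(472143 - 374456\right) \left(126738 + J\right) = \left(472143 - 374456\right) \left(126738 + 9096\right) = 97687 \cdot 135834 = 13269215958$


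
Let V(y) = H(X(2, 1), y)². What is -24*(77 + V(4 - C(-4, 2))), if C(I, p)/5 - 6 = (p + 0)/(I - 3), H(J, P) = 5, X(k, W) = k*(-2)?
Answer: -2448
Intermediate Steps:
X(k, W) = -2*k
C(I, p) = 30 + 5*p/(-3 + I) (C(I, p) = 30 + 5*((p + 0)/(I - 3)) = 30 + 5*(p/(-3 + I)) = 30 + 5*p/(-3 + I))
V(y) = 25 (V(y) = 5² = 25)
-24*(77 + V(4 - C(-4, 2))) = -24*(77 + 25) = -24*102 = -2448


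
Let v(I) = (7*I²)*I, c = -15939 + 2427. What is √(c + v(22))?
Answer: 4*√3814 ≈ 247.03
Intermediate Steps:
c = -13512
v(I) = 7*I³
√(c + v(22)) = √(-13512 + 7*22³) = √(-13512 + 7*10648) = √(-13512 + 74536) = √61024 = 4*√3814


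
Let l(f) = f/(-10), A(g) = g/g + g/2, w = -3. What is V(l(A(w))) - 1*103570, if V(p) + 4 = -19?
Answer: -103593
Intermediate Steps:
A(g) = 1 + g/2 (A(g) = 1 + g*(1/2) = 1 + g/2)
l(f) = -f/10 (l(f) = f*(-1/10) = -f/10)
V(p) = -23 (V(p) = -4 - 19 = -23)
V(l(A(w))) - 1*103570 = -23 - 1*103570 = -23 - 103570 = -103593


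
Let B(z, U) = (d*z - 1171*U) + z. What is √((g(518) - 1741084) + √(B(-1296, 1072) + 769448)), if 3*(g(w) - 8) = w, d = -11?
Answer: √(-15668130 + 18*I*√118226)/3 ≈ 0.2606 + 1319.4*I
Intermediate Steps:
g(w) = 8 + w/3
B(z, U) = -1171*U - 10*z (B(z, U) = (-11*z - 1171*U) + z = (-1171*U - 11*z) + z = -1171*U - 10*z)
√((g(518) - 1741084) + √(B(-1296, 1072) + 769448)) = √(((8 + (⅓)*518) - 1741084) + √((-1171*1072 - 10*(-1296)) + 769448)) = √(((8 + 518/3) - 1741084) + √((-1255312 + 12960) + 769448)) = √((542/3 - 1741084) + √(-1242352 + 769448)) = √(-5222710/3 + √(-472904)) = √(-5222710/3 + 2*I*√118226)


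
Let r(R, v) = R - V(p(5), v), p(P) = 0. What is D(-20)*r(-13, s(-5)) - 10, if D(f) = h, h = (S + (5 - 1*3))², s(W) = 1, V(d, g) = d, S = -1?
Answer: -23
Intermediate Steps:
h = 1 (h = (-1 + (5 - 1*3))² = (-1 + (5 - 3))² = (-1 + 2)² = 1² = 1)
r(R, v) = R (r(R, v) = R - 1*0 = R + 0 = R)
D(f) = 1
D(-20)*r(-13, s(-5)) - 10 = 1*(-13) - 10 = -13 - 10 = -23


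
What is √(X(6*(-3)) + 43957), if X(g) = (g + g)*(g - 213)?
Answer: √52273 ≈ 228.63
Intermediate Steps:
X(g) = 2*g*(-213 + g) (X(g) = (2*g)*(-213 + g) = 2*g*(-213 + g))
√(X(6*(-3)) + 43957) = √(2*(6*(-3))*(-213 + 6*(-3)) + 43957) = √(2*(-18)*(-213 - 18) + 43957) = √(2*(-18)*(-231) + 43957) = √(8316 + 43957) = √52273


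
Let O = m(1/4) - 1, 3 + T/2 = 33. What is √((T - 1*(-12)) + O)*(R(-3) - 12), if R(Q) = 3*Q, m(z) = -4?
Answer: -21*√67 ≈ -171.89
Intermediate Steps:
T = 60 (T = -6 + 2*33 = -6 + 66 = 60)
O = -5 (O = -4 - 1 = -5)
√((T - 1*(-12)) + O)*(R(-3) - 12) = √((60 - 1*(-12)) - 5)*(3*(-3) - 12) = √((60 + 12) - 5)*(-9 - 12) = √(72 - 5)*(-21) = √67*(-21) = -21*√67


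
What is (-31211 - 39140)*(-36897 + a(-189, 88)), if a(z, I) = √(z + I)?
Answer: 2595740847 - 70351*I*√101 ≈ 2.5957e+9 - 7.0702e+5*I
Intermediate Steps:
a(z, I) = √(I + z)
(-31211 - 39140)*(-36897 + a(-189, 88)) = (-31211 - 39140)*(-36897 + √(88 - 189)) = -70351*(-36897 + √(-101)) = -70351*(-36897 + I*√101) = 2595740847 - 70351*I*√101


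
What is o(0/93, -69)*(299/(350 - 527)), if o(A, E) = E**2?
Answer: -474513/59 ≈ -8042.6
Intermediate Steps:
o(0/93, -69)*(299/(350 - 527)) = (-69)**2*(299/(350 - 527)) = 4761*(299/(-177)) = 4761*(299*(-1/177)) = 4761*(-299/177) = -474513/59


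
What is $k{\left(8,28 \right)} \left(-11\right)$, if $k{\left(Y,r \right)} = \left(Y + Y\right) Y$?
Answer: $-1408$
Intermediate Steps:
$k{\left(Y,r \right)} = 2 Y^{2}$ ($k{\left(Y,r \right)} = 2 Y Y = 2 Y^{2}$)
$k{\left(8,28 \right)} \left(-11\right) = 2 \cdot 8^{2} \left(-11\right) = 2 \cdot 64 \left(-11\right) = 128 \left(-11\right) = -1408$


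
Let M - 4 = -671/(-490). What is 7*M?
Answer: 2631/70 ≈ 37.586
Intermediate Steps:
M = 2631/490 (M = 4 - 671/(-490) = 4 - 671*(-1/490) = 4 + 671/490 = 2631/490 ≈ 5.3694)
7*M = 7*(2631/490) = 2631/70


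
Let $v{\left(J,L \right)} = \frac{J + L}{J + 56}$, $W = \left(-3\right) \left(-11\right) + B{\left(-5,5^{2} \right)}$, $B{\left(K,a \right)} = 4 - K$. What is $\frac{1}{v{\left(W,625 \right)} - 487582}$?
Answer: $- \frac{98}{47782369} \approx -2.051 \cdot 10^{-6}$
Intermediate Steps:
$W = 42$ ($W = \left(-3\right) \left(-11\right) + \left(4 - -5\right) = 33 + \left(4 + 5\right) = 33 + 9 = 42$)
$v{\left(J,L \right)} = \frac{J + L}{56 + J}$
$\frac{1}{v{\left(W,625 \right)} - 487582} = \frac{1}{\frac{42 + 625}{56 + 42} - 487582} = \frac{1}{\frac{1}{98} \cdot 667 - 487582} = \frac{1}{\frac{667}{98} - 487582} = \frac{1}{- \frac{47782369}{98}} = - \frac{98}{47782369}$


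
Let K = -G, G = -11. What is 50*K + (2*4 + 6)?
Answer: 564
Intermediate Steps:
K = 11 (K = -1*(-11) = 11)
50*K + (2*4 + 6) = 50*11 + (2*4 + 6) = 550 + (8 + 6) = 550 + 14 = 564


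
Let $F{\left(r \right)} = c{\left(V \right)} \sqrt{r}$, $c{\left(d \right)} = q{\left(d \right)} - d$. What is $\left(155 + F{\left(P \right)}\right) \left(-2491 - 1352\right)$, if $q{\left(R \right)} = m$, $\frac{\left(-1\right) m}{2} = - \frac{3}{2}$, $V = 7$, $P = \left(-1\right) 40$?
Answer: $-595665 + 30744 i \sqrt{10} \approx -5.9567 \cdot 10^{5} + 97221.0 i$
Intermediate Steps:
$P = -40$
$m = 3$ ($m = - 2 \left(- \frac{3}{2}\right) = - 2 \left(\left(-3\right) \frac{1}{2}\right) = \left(-2\right) \left(- \frac{3}{2}\right) = 3$)
$q{\left(R \right)} = 3$
$c{\left(d \right)} = 3 - d$
$F{\left(r \right)} = - 4 \sqrt{r}$ ($F{\left(r \right)} = \left(3 - 7\right) \sqrt{r} = - 4 \sqrt{r}$)
$\left(155 + F{\left(P \right)}\right) \left(-2491 - 1352\right) = \left(155 - 4 \sqrt{-40}\right) \left(-2491 - 1352\right) = \left(155 - 4 \cdot 2 i \sqrt{10}\right) \left(-3843\right) = \left(155 - 8 i \sqrt{10}\right) \left(-3843\right) = -595665 + 30744 i \sqrt{10}$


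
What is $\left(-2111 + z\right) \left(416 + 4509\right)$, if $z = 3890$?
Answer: $8761575$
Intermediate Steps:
$\left(-2111 + z\right) \left(416 + 4509\right) = \left(-2111 + 3890\right) \left(416 + 4509\right) = 1779 \cdot 4925 = 8761575$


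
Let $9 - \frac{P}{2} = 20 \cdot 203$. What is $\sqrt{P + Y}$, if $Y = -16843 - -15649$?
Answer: $4 i \sqrt{581} \approx 96.416 i$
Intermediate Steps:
$Y = -1194$ ($Y = -16843 + 15649 = -1194$)
$P = -8102$ ($P = 18 - 2 \cdot 20 \cdot 203 = 18 - 8120 = -8102$)
$\sqrt{P + Y} = \sqrt{-8102 - 1194} = \sqrt{-9296} = 4 i \sqrt{581}$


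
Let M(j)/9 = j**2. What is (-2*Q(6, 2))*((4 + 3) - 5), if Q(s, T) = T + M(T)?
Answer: -152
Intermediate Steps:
M(j) = 9*j**2
Q(s, T) = T + 9*T**2
(-2*Q(6, 2))*((4 + 3) - 5) = (-4*(1 + 9*2))*((4 + 3) - 5) = (-4*(1 + 18))*(7 - 5) = -4*19*2 = -2*38*2 = -76*2 = -152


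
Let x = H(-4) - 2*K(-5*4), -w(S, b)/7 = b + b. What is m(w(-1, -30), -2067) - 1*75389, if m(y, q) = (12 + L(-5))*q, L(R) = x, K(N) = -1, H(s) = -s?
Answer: -112595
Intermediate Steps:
w(S, b) = -14*b (w(S, b) = -7*(b + b) = -14*b)
x = 6 (x = -1*(-4) - 2*(-1) = 4 + 2 = 6)
L(R) = 6
m(y, q) = 18*q (m(y, q) = (12 + 6)*q = 18*q)
m(w(-1, -30), -2067) - 1*75389 = 18*(-2067) - 1*75389 = -37206 - 75389 = -112595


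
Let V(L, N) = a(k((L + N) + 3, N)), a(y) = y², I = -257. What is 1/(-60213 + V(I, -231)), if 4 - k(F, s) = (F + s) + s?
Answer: 1/844188 ≈ 1.1846e-6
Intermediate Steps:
k(F, s) = 4 - F - 2*s (k(F, s) = 4 - ((F + s) + s) = 4 - (F + 2*s) = 4 + (-F - 2*s) = 4 - F - 2*s)
V(L, N) = (1 - L - 3*N)² (V(L, N) = (4 - ((L + N) + 3) - 2*N)² = (4 - (3 + L + N) - 2*N)² = (4 + (-3 - L - N) - 2*N)² = (1 - L - 3*N)²)
1/(-60213 + V(I, -231)) = 1/(-60213 + (-1 - 257 + 3*(-231))²) = 1/(-60213 + (-1 - 257 - 693)²) = 1/(-60213 + (-951)²) = 1/(-60213 + 904401) = 1/844188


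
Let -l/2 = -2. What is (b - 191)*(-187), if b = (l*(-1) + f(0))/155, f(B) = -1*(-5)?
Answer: 5535948/155 ≈ 35716.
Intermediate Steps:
f(B) = 5
l = 4 (l = -2*(-2) = 4)
b = 1/155 (b = (4*(-1) + 5)/155 = (-4 + 5)*(1/155) = 1*(1/155) = 1/155 ≈ 0.0064516)
(b - 191)*(-187) = (1/155 - 191)*(-187) = -29604/155*(-187) = 5535948/155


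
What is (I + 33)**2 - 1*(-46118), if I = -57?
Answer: 46694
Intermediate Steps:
(I + 33)**2 - 1*(-46118) = (-57 + 33)**2 - 1*(-46118) = (-24)**2 + 46118 = 576 + 46118 = 46694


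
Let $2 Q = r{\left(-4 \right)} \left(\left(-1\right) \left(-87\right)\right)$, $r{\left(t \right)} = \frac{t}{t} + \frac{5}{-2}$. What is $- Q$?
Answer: $\frac{261}{4} \approx 65.25$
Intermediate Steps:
$r{\left(t \right)} = - \frac{3}{2}$ ($r{\left(t \right)} = 1 + 5 \left(- \frac{1}{2}\right) = 1 - \frac{5}{2} = - \frac{3}{2}$)
$Q = - \frac{261}{4}$ ($Q = \frac{\left(- \frac{3}{2}\right) \left(\left(-1\right) \left(-87\right)\right)}{2} = \frac{\left(- \frac{3}{2}\right) 87}{2} = \frac{1}{2} \left(- \frac{261}{2}\right) = - \frac{261}{4} \approx -65.25$)
$- Q = \left(-1\right) \left(- \frac{261}{4}\right) = \frac{261}{4}$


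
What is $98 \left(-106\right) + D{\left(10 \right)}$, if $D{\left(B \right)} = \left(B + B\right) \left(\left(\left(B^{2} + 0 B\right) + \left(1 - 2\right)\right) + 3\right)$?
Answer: $-8348$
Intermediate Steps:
$D{\left(B \right)} = 2 B \left(2 + B^{2}\right)$ ($D{\left(B \right)} = 2 B \left(\left(\left(B^{2} + 0\right) - 1\right) + 3\right) = 2 B \left(\left(B^{2} - 1\right) + 3\right) = 2 B \left(\left(-1 + B^{2}\right) + 3\right) = 2 B \left(2 + B^{2}\right)$)
$98 \left(-106\right) + D{\left(10 \right)} = 98 \left(-106\right) + 2 \cdot 10 \left(2 + 10^{2}\right) = -10388 + 2 \cdot 10 \left(2 + 100\right) = -10388 + 2 \cdot 10 \cdot 102 = -10388 + 2040 = -8348$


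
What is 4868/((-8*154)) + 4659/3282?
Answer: -426537/168476 ≈ -2.5317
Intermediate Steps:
4868/((-8*154)) + 4659/3282 = 4868/(-1232) + 4659*(1/3282) = 4868*(-1/1232) + 1553/1094 = -1217/308 + 1553/1094 = -426537/168476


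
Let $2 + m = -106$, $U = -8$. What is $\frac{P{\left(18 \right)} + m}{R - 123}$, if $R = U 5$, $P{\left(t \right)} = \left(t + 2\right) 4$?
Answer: $\frac{28}{163} \approx 0.17178$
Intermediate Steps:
$m = -108$ ($m = -2 - 106 = -108$)
$P{\left(t \right)} = 8 + 4 t$ ($P{\left(t \right)} = \left(2 + t\right) 4 = 8 + 4 t$)
$R = -40$ ($R = \left(-8\right) 5 = -40$)
$\frac{P{\left(18 \right)} + m}{R - 123} = \frac{\left(8 + 4 \cdot 18\right) - 108}{-40 - 123} = \frac{\left(8 + 72\right) - 108}{-163} = \left(80 - 108\right) \left(- \frac{1}{163}\right) = \left(-28\right) \left(- \frac{1}{163}\right) = \frac{28}{163}$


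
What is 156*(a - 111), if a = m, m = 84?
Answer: -4212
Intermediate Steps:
a = 84
156*(a - 111) = 156*(84 - 111) = 156*(-27) = -4212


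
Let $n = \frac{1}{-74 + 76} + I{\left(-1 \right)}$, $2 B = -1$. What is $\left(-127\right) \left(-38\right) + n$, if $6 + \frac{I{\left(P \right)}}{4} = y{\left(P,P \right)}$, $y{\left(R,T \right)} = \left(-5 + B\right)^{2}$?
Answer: $\frac{9847}{2} \approx 4923.5$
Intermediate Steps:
$B = - \frac{1}{2}$ ($B = \frac{1}{2} \left(-1\right) = - \frac{1}{2} \approx -0.5$)
$y{\left(R,T \right)} = \frac{121}{4}$ ($y{\left(R,T \right)} = \left(-5 - \frac{1}{2}\right)^{2} = \left(- \frac{11}{2}\right)^{2} = \frac{121}{4}$)
$I{\left(P \right)} = 97$ ($I{\left(P \right)} = -24 + 4 \cdot \frac{121}{4} = -24 + 121 = 97$)
$n = \frac{195}{2}$ ($n = \frac{1}{-74 + 76} + 97 = \frac{1}{2} + 97 = \frac{195}{2} \approx 97.5$)
$\left(-127\right) \left(-38\right) + n = \left(-127\right) \left(-38\right) + \frac{195}{2} = 4826 + \frac{195}{2} = \frac{9847}{2}$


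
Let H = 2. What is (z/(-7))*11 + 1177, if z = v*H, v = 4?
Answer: 8151/7 ≈ 1164.4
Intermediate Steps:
z = 8 (z = 4*2 = 8)
(z/(-7))*11 + 1177 = (8/(-7))*11 + 1177 = (8*(-⅐))*11 + 1177 = -8/7*11 + 1177 = -88/7 + 1177 = 8151/7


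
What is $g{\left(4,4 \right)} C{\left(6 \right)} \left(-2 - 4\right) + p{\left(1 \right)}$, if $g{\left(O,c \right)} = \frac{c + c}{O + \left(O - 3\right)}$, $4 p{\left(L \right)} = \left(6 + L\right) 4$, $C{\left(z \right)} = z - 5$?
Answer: $- \frac{13}{5} \approx -2.6$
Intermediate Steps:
$C{\left(z \right)} = -5 + z$ ($C{\left(z \right)} = z - 5 = -5 + z$)
$p{\left(L \right)} = 6 + L$ ($p{\left(L \right)} = \frac{\left(6 + L\right) 4}{4} = \frac{24 + 4 L}{4} = 6 + L$)
$g{\left(O,c \right)} = \frac{2 c}{-3 + 2 O}$ ($g{\left(O,c \right)} = \frac{2 c}{O + \left(-3 + O\right)} = \frac{2 c}{-3 + 2 O}$)
$g{\left(4,4 \right)} C{\left(6 \right)} \left(-2 - 4\right) + p{\left(1 \right)} = 2 \cdot 4 \frac{1}{-3 + 2 \cdot 4} \left(-5 + 6\right) \left(-2 - 4\right) + \left(6 + 1\right) = 2 \cdot 4 \frac{1}{-3 + 8} \cdot 1 \left(-6\right) + 7 = 2 \cdot 4 \cdot \frac{1}{5} \left(-6\right) + 7 = \frac{8}{5} \left(-6\right) + 7 = - \frac{48}{5} + 7 = - \frac{13}{5}$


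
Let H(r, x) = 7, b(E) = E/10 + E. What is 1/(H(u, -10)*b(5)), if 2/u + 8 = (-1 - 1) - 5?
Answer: 2/77 ≈ 0.025974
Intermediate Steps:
u = -2/15 (u = 2/(-8 + ((-1 - 1) - 5)) = 2/(-8 + (-2 - 5)) = 2/(-8 - 7) = 2/(-15) = 2*(-1/15) = -2/15 ≈ -0.13333)
b(E) = 11*E/10 (b(E) = E*(⅒) + E = E/10 + E = 11*E/10)
1/(H(u, -10)*b(5)) = 1/(7*((11/10)*5)) = 1/(7*(11/2)) = 1/(77/2) = 2/77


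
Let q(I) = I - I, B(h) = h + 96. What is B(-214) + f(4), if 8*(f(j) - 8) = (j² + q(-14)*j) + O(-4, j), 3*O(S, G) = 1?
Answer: -2591/24 ≈ -107.96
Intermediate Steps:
O(S, G) = ⅓ (O(S, G) = (⅓)*1 = ⅓)
B(h) = 96 + h
q(I) = 0
f(j) = 193/24 + j²/8 (f(j) = 8 + ((j² + 0*j) + ⅓)/8 = 8 + ((j² + 0) + ⅓)/8 = 8 + (j² + ⅓)/8 = 8 + (⅓ + j²)/8 = 8 + (1/24 + j²/8) = 193/24 + j²/8)
B(-214) + f(4) = (96 - 214) + (193/24 + (⅛)*4²) = -118 + (193/24 + (⅛)*16) = -118 + (193/24 + 2) = -118 + 241/24 = -2591/24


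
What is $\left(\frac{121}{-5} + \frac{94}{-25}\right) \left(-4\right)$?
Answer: $\frac{2796}{25} \approx 111.84$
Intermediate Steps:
$\left(\frac{121}{-5} + \frac{94}{-25}\right) \left(-4\right) = \left(121 \left(- \frac{1}{5}\right) + 94 \left(- \frac{1}{25}\right)\right) \left(-4\right) = \left(- \frac{121}{5} - \frac{94}{25}\right) \left(-4\right) = \left(- \frac{699}{25}\right) \left(-4\right) = \frac{2796}{25}$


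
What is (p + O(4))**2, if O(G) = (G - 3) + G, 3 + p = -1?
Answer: 1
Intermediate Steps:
p = -4 (p = -3 - 1 = -4)
O(G) = -3 + 2*G (O(G) = (-3 + G) + G = -3 + 2*G)
(p + O(4))**2 = (-4 + (-3 + 2*4))**2 = (-4 + (-3 + 8))**2 = (-4 + 5)**2 = 1**2 = 1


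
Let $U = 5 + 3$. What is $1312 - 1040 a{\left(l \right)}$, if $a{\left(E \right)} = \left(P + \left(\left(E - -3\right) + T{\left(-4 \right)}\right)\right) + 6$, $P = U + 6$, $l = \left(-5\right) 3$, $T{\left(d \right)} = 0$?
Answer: $-7008$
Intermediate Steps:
$l = -15$
$U = 8$
$P = 14$ ($P = 8 + 6 = 14$)
$a{\left(E \right)} = 23 + E$ ($a{\left(E \right)} = \left(14 + \left(\left(E - -3\right) + 0\right)\right) + 6 = \left(14 + \left(\left(E + 3\right) + 0\right)\right) + 6 = \left(14 + \left(\left(3 + E\right) + 0\right)\right) + 6 = \left(14 + \left(3 + E\right)\right) + 6 = \left(17 + E\right) + 6 = 23 + E$)
$1312 - 1040 a{\left(l \right)} = 1312 - 1040 \left(23 - 15\right) = 1312 - 8320 = -7008$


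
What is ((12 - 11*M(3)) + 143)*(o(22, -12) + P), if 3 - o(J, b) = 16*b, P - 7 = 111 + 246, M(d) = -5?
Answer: 117390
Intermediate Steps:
P = 364 (P = 7 + (111 + 246) = 7 + 357 = 364)
o(J, b) = 3 - 16*b
((12 - 11*M(3)) + 143)*(o(22, -12) + P) = ((12 - 11*(-5)) + 143)*((3 - 16*(-12)) + 364) = ((12 + 55) + 143)*((3 + 192) + 364) = (67 + 143)*(195 + 364) = 210*559 = 117390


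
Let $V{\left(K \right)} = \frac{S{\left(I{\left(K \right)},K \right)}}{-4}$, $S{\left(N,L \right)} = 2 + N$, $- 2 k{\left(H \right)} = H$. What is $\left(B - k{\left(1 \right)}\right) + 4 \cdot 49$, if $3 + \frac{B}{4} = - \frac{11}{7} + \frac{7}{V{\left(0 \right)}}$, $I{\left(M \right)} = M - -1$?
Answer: $\frac{5917}{42} \approx 140.88$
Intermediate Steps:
$I{\left(M \right)} = 1 + M$ ($I{\left(M \right)} = M + 1 = 1 + M$)
$k{\left(H \right)} = - \frac{H}{2}$
$V{\left(K \right)} = - \frac{3}{4} - \frac{K}{4}$ ($V{\left(K \right)} = \frac{2 + \left(1 + K\right)}{-4} = \left(3 + K\right) \left(- \frac{1}{4}\right) = - \frac{3}{4} - \frac{K}{4}$)
$B = - \frac{1168}{21}$ ($B = -12 + 4 \left(- \frac{11}{7} + \frac{7}{- \frac{3}{4} - 0}\right) = -12 + 4 \left(\left(-11\right) \frac{1}{7} + \frac{7}{- \frac{3}{4} + 0}\right) = -12 + 4 \left(- \frac{11}{7} + \frac{7}{- \frac{3}{4}}\right) = -12 + 4 \left(- \frac{11}{7} + 7 \left(- \frac{4}{3}\right)\right) = -12 + 4 \left(- \frac{11}{7} - \frac{28}{3}\right) = -12 + 4 \left(- \frac{229}{21}\right) = -12 - \frac{916}{21} = - \frac{1168}{21} \approx -55.619$)
$\left(B - k{\left(1 \right)}\right) + 4 \cdot 49 = \left(- \frac{1168}{21} - \left(- \frac{1}{2}\right) 1\right) + 4 \cdot 49 = \left(- \frac{1168}{21} - - \frac{1}{2}\right) + 196 = \left(- \frac{1168}{21} + \frac{1}{2}\right) + 196 = - \frac{2315}{42} + 196 = \frac{5917}{42}$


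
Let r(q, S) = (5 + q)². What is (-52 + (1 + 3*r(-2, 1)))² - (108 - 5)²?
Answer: -10033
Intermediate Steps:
(-52 + (1 + 3*r(-2, 1)))² - (108 - 5)² = (-52 + (1 + 3*(5 - 2)²))² - (108 - 5)² = (-52 + (1 + 3*3²))² - 1*103² = (-52 + (1 + 3*9))² - 1*10609 = (-52 + (1 + 27))² - 10609 = (-52 + 28)² - 10609 = (-24)² - 10609 = 576 - 10609 = -10033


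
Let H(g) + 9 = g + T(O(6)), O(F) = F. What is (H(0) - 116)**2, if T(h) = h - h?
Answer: 15625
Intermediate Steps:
T(h) = 0
H(g) = -9 + g (H(g) = -9 + (g + 0) = -9 + g)
(H(0) - 116)**2 = ((-9 + 0) - 116)**2 = (-9 - 116)**2 = (-125)**2 = 15625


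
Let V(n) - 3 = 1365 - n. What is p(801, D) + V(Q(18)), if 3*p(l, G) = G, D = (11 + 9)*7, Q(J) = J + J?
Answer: 4136/3 ≈ 1378.7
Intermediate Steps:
Q(J) = 2*J
V(n) = 1368 - n (V(n) = 3 + (1365 - n) = 1368 - n)
D = 140 (D = 20*7 = 140)
p(l, G) = G/3
p(801, D) + V(Q(18)) = (1/3)*140 + (1368 - 2*18) = 140/3 + (1368 - 1*36) = 140/3 + (1368 - 36) = 140/3 + 1332 = 4136/3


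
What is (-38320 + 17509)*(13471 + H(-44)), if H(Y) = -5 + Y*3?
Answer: -277493874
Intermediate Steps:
H(Y) = -5 + 3*Y
(-38320 + 17509)*(13471 + H(-44)) = (-38320 + 17509)*(13471 + (-5 + 3*(-44))) = -20811*(13471 + (-5 - 132)) = -20811*(13471 - 137) = -20811*13334 = -277493874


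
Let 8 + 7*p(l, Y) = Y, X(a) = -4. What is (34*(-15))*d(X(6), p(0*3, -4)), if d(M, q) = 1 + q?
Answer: 2550/7 ≈ 364.29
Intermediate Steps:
p(l, Y) = -8/7 + Y/7
(34*(-15))*d(X(6), p(0*3, -4)) = (34*(-15))*(1 + (-8/7 + (⅐)*(-4))) = -510*(1 + (-8/7 - 4/7)) = -510*(1 - 12/7) = -510*(-5/7) = 2550/7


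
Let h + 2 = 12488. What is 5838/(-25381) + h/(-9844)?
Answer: -187188219/124925282 ≈ -1.4984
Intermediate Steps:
h = 12486 (h = -2 + 12488 = 12486)
5838/(-25381) + h/(-9844) = 5838/(-25381) + 12486/(-9844) = 5838*(-1/25381) + 12486*(-1/9844) = -5838/25381 - 6243/4922 = -187188219/124925282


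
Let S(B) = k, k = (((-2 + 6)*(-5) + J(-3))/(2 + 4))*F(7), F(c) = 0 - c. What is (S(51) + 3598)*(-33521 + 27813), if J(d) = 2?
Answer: -20657252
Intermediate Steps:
F(c) = -c
k = 21 (k = (((-2 + 6)*(-5) + 2)/(2 + 4))*(-1*7) = ((4*(-5) + 2)/6)*(-7) = ((-20 + 2)*(1/6))*(-7) = -18*1/6*(-7) = -3*(-7) = 21)
S(B) = 21
(S(51) + 3598)*(-33521 + 27813) = (21 + 3598)*(-33521 + 27813) = 3619*(-5708) = -20657252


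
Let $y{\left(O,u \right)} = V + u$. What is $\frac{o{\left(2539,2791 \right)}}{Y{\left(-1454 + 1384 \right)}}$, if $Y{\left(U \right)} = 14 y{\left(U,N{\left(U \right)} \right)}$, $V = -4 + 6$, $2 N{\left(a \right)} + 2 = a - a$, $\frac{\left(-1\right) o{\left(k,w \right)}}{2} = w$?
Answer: $- \frac{2791}{7} \approx -398.71$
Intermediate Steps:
$o{\left(k,w \right)} = - 2 w$
$N{\left(a \right)} = -1$ ($N{\left(a \right)} = -1 + \frac{a - a}{2} = -1 + \frac{1}{2} \cdot 0 = -1 + 0 = -1$)
$V = 2$
$y{\left(O,u \right)} = 2 + u$
$Y{\left(U \right)} = 14$ ($Y{\left(U \right)} = 14 \left(2 - 1\right) = 14 \cdot 1 = 14$)
$\frac{o{\left(2539,2791 \right)}}{Y{\left(-1454 + 1384 \right)}} = \frac{\left(-2\right) 2791}{14} = \left(-5582\right) \frac{1}{14} = - \frac{2791}{7}$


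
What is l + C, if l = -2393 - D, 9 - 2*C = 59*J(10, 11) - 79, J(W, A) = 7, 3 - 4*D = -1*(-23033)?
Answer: 3202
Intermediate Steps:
D = -11515/2 (D = ¾ - (-1)*(-23033)/4 = ¾ - ¼*23033 = ¾ - 23033/4 = -11515/2 ≈ -5757.5)
C = -325/2 (C = 9/2 - (59*7 - 79)/2 = 9/2 - (413 - 79)/2 = 9/2 - ½*334 = 9/2 - 167 = -325/2 ≈ -162.50)
l = 6729/2 (l = -2393 - 1*(-11515/2) = -2393 + 11515/2 = 6729/2 ≈ 3364.5)
l + C = 6729/2 - 325/2 = 3202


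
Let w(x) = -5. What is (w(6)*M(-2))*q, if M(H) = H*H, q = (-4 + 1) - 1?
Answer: 80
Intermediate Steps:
q = -4 (q = -3 - 1 = -4)
M(H) = H**2
(w(6)*M(-2))*q = -5*(-2)**2*(-4) = -5*4*(-4) = -20*(-4) = 80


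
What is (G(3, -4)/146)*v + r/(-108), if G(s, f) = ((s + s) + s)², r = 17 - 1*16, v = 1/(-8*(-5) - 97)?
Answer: -2845/149796 ≈ -0.018992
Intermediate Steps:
v = -1/57 (v = 1/(40 - 97) = 1/(-57) = -1/57 ≈ -0.017544)
r = 1 (r = 17 - 16 = 1)
G(s, f) = 9*s² (G(s, f) = (2*s + s)² = (3*s)² = 9*s²)
(G(3, -4)/146)*v + r/(-108) = ((9*3²)/146)*(-1/57) + 1/(-108) = ((9*9)*(1/146))*(-1/57) + 1*(-1/108) = (81*(1/146))*(-1/57) - 1/108 = (81/146)*(-1/57) - 1/108 = -27/2774 - 1/108 = -2845/149796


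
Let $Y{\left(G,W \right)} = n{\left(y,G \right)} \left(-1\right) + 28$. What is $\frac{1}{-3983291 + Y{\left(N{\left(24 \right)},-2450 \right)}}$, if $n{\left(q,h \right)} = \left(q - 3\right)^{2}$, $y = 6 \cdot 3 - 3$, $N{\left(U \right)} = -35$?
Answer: $- \frac{1}{3983407} \approx -2.5104 \cdot 10^{-7}$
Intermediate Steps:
$y = 15$ ($y = 18 - 3 = 15$)
$n{\left(q,h \right)} = \left(-3 + q\right)^{2}$
$Y{\left(G,W \right)} = -116$ ($Y{\left(G,W \right)} = \left(-3 + 15\right)^{2} \left(-1\right) + 28 = 12^{2} \left(-1\right) + 28 = 144 \left(-1\right) + 28 = -144 + 28 = -116$)
$\frac{1}{-3983291 + Y{\left(N{\left(24 \right)},-2450 \right)}} = \frac{1}{-3983291 - 116} = \frac{1}{-3983407} = - \frac{1}{3983407}$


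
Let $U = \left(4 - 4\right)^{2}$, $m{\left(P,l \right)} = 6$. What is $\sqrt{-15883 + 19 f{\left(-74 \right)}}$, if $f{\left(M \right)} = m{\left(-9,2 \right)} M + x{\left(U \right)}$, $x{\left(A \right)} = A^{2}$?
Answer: $i \sqrt{24319} \approx 155.95 i$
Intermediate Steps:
$U = 0$ ($U = 0^{2} = 0$)
$f{\left(M \right)} = 6 M$ ($f{\left(M \right)} = 6 M + 0^{2} = 6 M + 0 = 6 M$)
$\sqrt{-15883 + 19 f{\left(-74 \right)}} = \sqrt{-15883 + 19 \cdot 6 \left(-74\right)} = \sqrt{-15883 + 19 \left(-444\right)} = \sqrt{-15883 - 8436} = \sqrt{-24319} = i \sqrt{24319}$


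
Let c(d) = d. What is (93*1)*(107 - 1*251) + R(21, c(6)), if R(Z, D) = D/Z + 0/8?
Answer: -93742/7 ≈ -13392.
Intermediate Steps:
R(Z, D) = D/Z (R(Z, D) = D/Z + 0*(⅛) = D/Z + 0 = D/Z)
(93*1)*(107 - 1*251) + R(21, c(6)) = (93*1)*(107 - 1*251) + 6/21 = 93*(107 - 251) + 6*(1/21) = 93*(-144) + 2/7 = -13392 + 2/7 = -93742/7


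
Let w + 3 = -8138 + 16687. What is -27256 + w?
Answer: -18710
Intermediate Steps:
w = 8546 (w = -3 + (-8138 + 16687) = -3 + 8549 = 8546)
-27256 + w = -27256 + 8546 = -18710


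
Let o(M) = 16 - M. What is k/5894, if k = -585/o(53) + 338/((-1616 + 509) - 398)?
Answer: 867919/328207390 ≈ 0.0026444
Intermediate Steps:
k = 867919/55685 (k = -585/(16 - 1*53) + 338/((-1616 + 509) - 398) = -585/(16 - 53) + 338/(-1107 - 398) = -585/(-37) + 338/(-1505) = -585*(-1/37) + 338*(-1/1505) = 585/37 - 338/1505 = 867919/55685 ≈ 15.586)
k/5894 = (867919/55685)/5894 = (867919/55685)*(1/5894) = 867919/328207390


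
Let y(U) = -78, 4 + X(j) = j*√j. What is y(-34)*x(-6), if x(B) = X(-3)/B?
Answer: -52 - 39*I*√3 ≈ -52.0 - 67.55*I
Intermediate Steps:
X(j) = -4 + j^(3/2) (X(j) = -4 + j*√j = -4 + j^(3/2))
x(B) = (-4 - 3*I*√3)/B (x(B) = (-4 + (-3)^(3/2))/B = (-4 - 3*I*√3)/B)
y(-34)*x(-6) = -78*(-4 - 3*I*√3)/(-6) = -(-13)*(-4 - 3*I*√3) = -78*(⅔ + I*√3/2) = -52 - 39*I*√3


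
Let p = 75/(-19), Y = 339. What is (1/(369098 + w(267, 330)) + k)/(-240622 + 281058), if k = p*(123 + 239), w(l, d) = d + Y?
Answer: -10039174031/284086069828 ≈ -0.035339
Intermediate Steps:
w(l, d) = 339 + d (w(l, d) = d + 339 = 339 + d)
p = -75/19 (p = 75*(-1/19) = -75/19 ≈ -3.9474)
k = -27150/19 (k = -75*(123 + 239)/19 = -75/19*362 = -27150/19 ≈ -1428.9)
(1/(369098 + w(267, 330)) + k)/(-240622 + 281058) = (1/(369098 + (339 + 330)) - 27150/19)/(-240622 + 281058) = (1/(369098 + 669) - 27150/19)/40436 = (1/369767 - 27150/19)*(1/40436) = -10039174031/7025573*1/40436 = -10039174031/284086069828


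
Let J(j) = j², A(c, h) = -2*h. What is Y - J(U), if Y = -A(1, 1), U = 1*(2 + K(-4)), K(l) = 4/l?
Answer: 1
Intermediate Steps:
U = 1 (U = 1*(2 + 4/(-4)) = 1*(2 + 4*(-¼)) = 1*(2 - 1) = 1*1 = 1)
Y = 2 (Y = -(-2) = -1*(-2) = 2)
Y - J(U) = 2 - 1*1² = 2 - 1*1 = 2 - 1 = 1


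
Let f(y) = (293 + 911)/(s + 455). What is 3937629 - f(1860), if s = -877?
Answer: 830840321/211 ≈ 3.9376e+6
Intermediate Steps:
f(y) = -602/211 (f(y) = (293 + 911)/(-877 + 455) = 1204/(-422) = 1204*(-1/422) = -602/211)
3937629 - f(1860) = 3937629 - 1*(-602/211) = 3937629 + 602/211 = 830840321/211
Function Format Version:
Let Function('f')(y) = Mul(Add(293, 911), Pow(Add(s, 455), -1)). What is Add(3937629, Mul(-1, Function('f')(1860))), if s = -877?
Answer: Rational(830840321, 211) ≈ 3.9376e+6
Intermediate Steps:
Function('f')(y) = Rational(-602, 211) (Function('f')(y) = Mul(Add(293, 911), Pow(Add(-877, 455), -1)) = Mul(1204, Pow(-422, -1)) = Mul(1204, Rational(-1, 422)) = Rational(-602, 211))
Add(3937629, Mul(-1, Function('f')(1860))) = Add(3937629, Mul(-1, Rational(-602, 211))) = Add(3937629, Rational(602, 211)) = Rational(830840321, 211)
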